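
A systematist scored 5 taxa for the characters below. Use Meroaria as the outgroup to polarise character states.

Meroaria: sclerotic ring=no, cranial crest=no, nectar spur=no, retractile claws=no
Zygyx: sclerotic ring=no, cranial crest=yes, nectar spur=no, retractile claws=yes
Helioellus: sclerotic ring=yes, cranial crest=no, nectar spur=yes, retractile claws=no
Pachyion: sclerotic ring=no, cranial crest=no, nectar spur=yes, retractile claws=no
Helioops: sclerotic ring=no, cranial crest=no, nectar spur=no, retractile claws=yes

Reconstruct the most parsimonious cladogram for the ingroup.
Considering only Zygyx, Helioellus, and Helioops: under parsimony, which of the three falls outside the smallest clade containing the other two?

Helioellus

The outgroup has state 'no' for every character, so 'yes' is the derived state throughout.
sclerotic ring (derived state 'yes') is unique to Helioellus (autapomorphy; uninformative for grouping).
cranial crest: derived state 'yes' in Zygyx only — an autapomorphy, so it tells us nothing about relationships among taxa.
Only Helioellus and Pachyion show the derived state 'yes' for nectar spur, supporting them as a clade.
retractile claws: derived state 'yes' in Helioops and Zygyx only — synapomorphy for {Helioops, Zygyx}.
Most parsimonious ingroup topology: ((Zygyx,Helioops),(Helioellus,Pachyion)).
Zygyx and Helioops share a more recent common ancestor with each other than either does with Helioellus, so Helioellus is the least closely related of the three.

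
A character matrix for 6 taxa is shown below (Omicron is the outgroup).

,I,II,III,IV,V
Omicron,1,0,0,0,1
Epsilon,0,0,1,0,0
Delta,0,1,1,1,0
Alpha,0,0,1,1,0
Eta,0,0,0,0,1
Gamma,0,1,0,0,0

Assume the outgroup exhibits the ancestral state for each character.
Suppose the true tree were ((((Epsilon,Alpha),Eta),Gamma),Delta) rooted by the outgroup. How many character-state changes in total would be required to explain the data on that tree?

Map each character onto ((((Epsilon,Alpha),Eta),Gamma),Delta) (rooted by Omicron) and count the minimum state changes it requires (Fitch parsimony):
I: 1; II: 2; III: 2; IV: 2; V: 2.
Total tree length = 9.

9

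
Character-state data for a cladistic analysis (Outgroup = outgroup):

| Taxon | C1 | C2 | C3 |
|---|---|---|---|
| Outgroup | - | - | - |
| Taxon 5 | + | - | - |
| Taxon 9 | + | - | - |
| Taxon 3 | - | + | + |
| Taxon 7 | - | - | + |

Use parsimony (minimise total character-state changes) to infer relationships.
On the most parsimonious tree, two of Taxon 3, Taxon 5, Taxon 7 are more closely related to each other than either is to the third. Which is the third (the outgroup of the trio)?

The outgroup has state '-' for every character, so '+' is the derived state throughout.
C1 (derived state '+') is shared by Taxon 5 and Taxon 9 — a synapomorphy uniting that clade.
C2: derived state '+' in Taxon 3 only — an autapomorphy, so it tells us nothing about relationships among taxa.
Only Taxon 3 and Taxon 7 show the derived state '+' for C3, supporting them as a clade.
Most parsimonious ingroup topology: ((Taxon 5,Taxon 9),(Taxon 3,Taxon 7)).
Taxon 3 and Taxon 7 share a more recent common ancestor with each other than either does with Taxon 5, so Taxon 5 is the least closely related of the three.

Taxon 5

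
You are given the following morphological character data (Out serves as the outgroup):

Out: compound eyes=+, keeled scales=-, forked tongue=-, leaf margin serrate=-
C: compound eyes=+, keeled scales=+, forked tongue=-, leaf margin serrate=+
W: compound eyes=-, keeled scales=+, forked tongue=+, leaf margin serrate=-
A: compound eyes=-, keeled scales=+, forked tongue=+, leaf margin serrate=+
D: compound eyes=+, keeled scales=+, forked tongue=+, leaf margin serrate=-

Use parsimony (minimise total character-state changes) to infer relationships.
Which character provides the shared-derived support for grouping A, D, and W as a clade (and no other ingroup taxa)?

Character polarity is set by the outgroup: the derived state is whichever differs from the outgroup's state, so for compound eyes the derived state is '-', and for the remaining characters it is '+'.
Only A and W show the derived state '-' for compound eyes, supporting them as a clade.
All ingroup taxa share the derived state '+' for keeled scales; it defines the ingroup but does not resolve relationships within it.
Only A, D, and W show the derived state '+' for forked tongue, supporting them as a clade.
leaf margin serrate groups A and C, which is incompatible with the clades supported by the remaining characters; treating it as convergent (homoplasy) costs fewer steps than any alternative tree.
Most parsimonious ingroup topology: (C,((W,A),D)).
The clade {A, D, W} is supported by forked tongue: its derived state '+' occurs in exactly those taxa and in no other taxon (including the outgroup).

forked tongue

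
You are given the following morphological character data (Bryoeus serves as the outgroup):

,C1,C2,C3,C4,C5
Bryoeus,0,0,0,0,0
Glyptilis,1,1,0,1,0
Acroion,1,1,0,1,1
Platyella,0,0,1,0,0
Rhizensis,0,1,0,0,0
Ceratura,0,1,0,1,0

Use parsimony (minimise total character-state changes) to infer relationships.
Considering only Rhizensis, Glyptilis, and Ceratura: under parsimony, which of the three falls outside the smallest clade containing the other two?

The outgroup has state '0' for every character, so '1' is the derived state throughout.
C1 (derived state '1') is shared by Acroion and Glyptilis — a synapomorphy uniting that clade.
Only Acroion, Ceratura, Glyptilis, and Rhizensis show the derived state '1' for C2, supporting them as a clade.
C3 (derived state '1') is unique to Platyella (autapomorphy; uninformative for grouping).
C4: derived state '1' in Acroion, Ceratura, and Glyptilis only — synapomorphy for {Acroion, Ceratura, Glyptilis}.
C5: derived state '1' in Acroion only — an autapomorphy, so it tells us nothing about relationships among taxa.
Most parsimonious ingroup topology: ((((Glyptilis,Acroion),Ceratura),Rhizensis),Platyella).
Glyptilis and Ceratura share a more recent common ancestor with each other than either does with Rhizensis, so Rhizensis is the least closely related of the three.

Rhizensis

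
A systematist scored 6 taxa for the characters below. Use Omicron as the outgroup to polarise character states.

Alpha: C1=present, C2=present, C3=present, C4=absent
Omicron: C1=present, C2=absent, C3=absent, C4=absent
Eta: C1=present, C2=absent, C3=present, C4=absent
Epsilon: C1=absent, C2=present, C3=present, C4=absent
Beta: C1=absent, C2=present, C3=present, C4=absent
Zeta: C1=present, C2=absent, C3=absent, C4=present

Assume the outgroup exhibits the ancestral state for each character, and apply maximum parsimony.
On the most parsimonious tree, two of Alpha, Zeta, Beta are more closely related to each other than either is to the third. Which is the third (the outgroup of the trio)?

Character polarity is set by the outgroup: the derived state is whichever differs from the outgroup's state, so for C1 the derived state is 'absent', and for the remaining characters it is 'present'.
C1: derived state 'absent' in Beta and Epsilon only — synapomorphy for {Beta, Epsilon}.
Only Alpha, Beta, and Epsilon show the derived state 'present' for C2, supporting them as a clade.
Only Alpha, Beta, Epsilon, and Eta show the derived state 'present' for C3, supporting them as a clade.
C4: derived state 'present' in Zeta only — an autapomorphy, so it tells us nothing about relationships among taxa.
Most parsimonious ingroup topology: (Zeta,(Eta,((Epsilon,Beta),Alpha))).
Alpha and Beta share a more recent common ancestor with each other than either does with Zeta, so Zeta is the least closely related of the three.

Zeta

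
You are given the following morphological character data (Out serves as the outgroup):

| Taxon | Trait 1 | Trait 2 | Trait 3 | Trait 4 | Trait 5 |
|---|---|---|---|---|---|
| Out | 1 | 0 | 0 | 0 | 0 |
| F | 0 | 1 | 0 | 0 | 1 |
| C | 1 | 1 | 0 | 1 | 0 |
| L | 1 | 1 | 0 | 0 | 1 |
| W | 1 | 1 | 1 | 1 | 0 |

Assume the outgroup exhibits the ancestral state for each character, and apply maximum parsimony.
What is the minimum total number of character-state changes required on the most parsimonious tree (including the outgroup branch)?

5

Character polarity is set by the outgroup: the derived state is whichever differs from the outgroup's state, so for Trait 1 the derived state is '0', and for the remaining characters it is '1'.
Trait 1: derived state '0' in F only — an autapomorphy, so it tells us nothing about relationships among taxa.
All ingroup taxa share the derived state '1' for Trait 2; it defines the ingroup but does not resolve relationships within it.
Trait 3 (derived state '1') is unique to W (autapomorphy; uninformative for grouping).
Trait 4: derived state '1' in C and W only — synapomorphy for {C, W}.
Only F and L show the derived state '1' for Trait 5, supporting them as a clade.
Most parsimonious ingroup topology: ((F,L),(C,W)).
Changes per character on this tree: Trait 1: 1; Trait 2: 1; Trait 3: 1; Trait 4: 1; Trait 5: 1.
Total = 5.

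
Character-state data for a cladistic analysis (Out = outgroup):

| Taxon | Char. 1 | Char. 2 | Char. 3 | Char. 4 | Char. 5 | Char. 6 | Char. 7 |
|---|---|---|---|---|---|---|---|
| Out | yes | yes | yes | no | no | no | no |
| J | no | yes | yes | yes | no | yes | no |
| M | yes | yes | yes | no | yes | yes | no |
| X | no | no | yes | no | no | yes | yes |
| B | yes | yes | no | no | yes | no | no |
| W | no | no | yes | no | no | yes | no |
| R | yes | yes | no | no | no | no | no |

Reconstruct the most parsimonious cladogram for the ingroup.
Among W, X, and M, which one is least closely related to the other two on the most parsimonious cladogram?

M

Character polarity is set by the outgroup: the derived state is whichever differs from the outgroup's state, so for Char. 1, Char. 2, Char. 3 the derived state is 'no', and for the remaining characters it is 'yes'.
Char. 1: derived state 'no' in J, W, and X only — synapomorphy for {J, W, X}.
Char. 2 (derived state 'no') is shared by W and X — a synapomorphy uniting that clade.
Char. 3: derived state 'no' in B and R only — synapomorphy for {B, R}.
Char. 4: derived state 'yes' in J only — an autapomorphy, so it tells us nothing about relationships among taxa.
Char. 5 (state 'yes') occurs in B and M but conflicts with the nesting implied by the other characters — most parsimoniously interpreted as homoplasy.
Char. 6 (derived state 'yes') is shared by J, M, W, and X — a synapomorphy uniting that clade.
Char. 7: derived state 'yes' in X only — an autapomorphy, so it tells us nothing about relationships among taxa.
Most parsimonious ingroup topology: (((J,(X,W)),M),(B,R)).
X and W share a more recent common ancestor with each other than either does with M, so M is the least closely related of the three.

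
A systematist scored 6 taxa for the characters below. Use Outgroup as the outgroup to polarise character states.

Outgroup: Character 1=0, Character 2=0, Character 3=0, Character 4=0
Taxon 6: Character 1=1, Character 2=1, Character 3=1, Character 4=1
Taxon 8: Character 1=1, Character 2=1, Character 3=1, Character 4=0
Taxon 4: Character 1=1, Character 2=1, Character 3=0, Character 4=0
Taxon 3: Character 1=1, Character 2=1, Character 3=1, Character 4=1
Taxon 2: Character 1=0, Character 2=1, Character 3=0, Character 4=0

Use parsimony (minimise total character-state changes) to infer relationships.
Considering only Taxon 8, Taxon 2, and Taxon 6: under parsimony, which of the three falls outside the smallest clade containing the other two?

The outgroup has state '0' for every character, so '1' is the derived state throughout.
Character 1 (derived state '1') is shared by Taxon 3, Taxon 4, Taxon 6, and Taxon 8 — a synapomorphy uniting that clade.
All ingroup taxa share the derived state '1' for Character 2; it defines the ingroup but does not resolve relationships within it.
Character 3 (derived state '1') is shared by Taxon 3, Taxon 6, and Taxon 8 — a synapomorphy uniting that clade.
Character 4: derived state '1' in Taxon 3 and Taxon 6 only — synapomorphy for {Taxon 3, Taxon 6}.
Most parsimonious ingroup topology: ((((Taxon 6,Taxon 3),Taxon 8),Taxon 4),Taxon 2).
Taxon 6 and Taxon 8 share a more recent common ancestor with each other than either does with Taxon 2, so Taxon 2 is the least closely related of the three.

Taxon 2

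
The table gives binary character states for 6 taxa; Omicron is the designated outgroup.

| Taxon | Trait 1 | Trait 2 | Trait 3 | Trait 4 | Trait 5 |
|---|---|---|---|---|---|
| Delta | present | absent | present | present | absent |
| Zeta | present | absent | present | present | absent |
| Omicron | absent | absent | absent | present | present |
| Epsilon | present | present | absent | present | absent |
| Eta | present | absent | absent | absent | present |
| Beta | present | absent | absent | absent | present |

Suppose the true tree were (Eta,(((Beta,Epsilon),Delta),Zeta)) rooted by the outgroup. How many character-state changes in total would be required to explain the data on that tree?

Map each character onto (Eta,(((Beta,Epsilon),Delta),Zeta)) (rooted by Omicron) and count the minimum state changes it requires (Fitch parsimony):
Trait 1: 1; Trait 2: 1; Trait 3: 2; Trait 4: 2; Trait 5: 2.
Total tree length = 8.

8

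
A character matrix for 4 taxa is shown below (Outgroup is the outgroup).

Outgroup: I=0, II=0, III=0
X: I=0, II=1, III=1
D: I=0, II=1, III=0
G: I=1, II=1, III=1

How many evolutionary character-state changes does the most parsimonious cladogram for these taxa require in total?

The outgroup has state '0' for every character, so '1' is the derived state throughout.
I: derived state '1' in G only — an autapomorphy, so it tells us nothing about relationships among taxa.
All ingroup taxa share the derived state '1' for II; it defines the ingroup but does not resolve relationships within it.
Only G and X show the derived state '1' for III, supporting them as a clade.
Most parsimonious ingroup topology: ((X,G),D).
Changes per character on this tree: I: 1; II: 1; III: 1.
Total = 3.

3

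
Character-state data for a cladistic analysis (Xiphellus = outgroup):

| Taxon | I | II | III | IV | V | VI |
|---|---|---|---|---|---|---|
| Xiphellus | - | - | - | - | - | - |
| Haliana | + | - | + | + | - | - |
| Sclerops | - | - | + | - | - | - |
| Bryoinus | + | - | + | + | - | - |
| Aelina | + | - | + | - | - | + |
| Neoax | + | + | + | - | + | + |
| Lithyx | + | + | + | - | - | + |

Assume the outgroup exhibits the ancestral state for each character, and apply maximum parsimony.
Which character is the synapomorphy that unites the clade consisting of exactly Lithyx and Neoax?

The outgroup has state '-' for every character, so '+' is the derived state throughout.
I: derived state '+' in Aelina, Bryoinus, Haliana, Lithyx, and Neoax only — synapomorphy for {Aelina, Bryoinus, Haliana, Lithyx, Neoax}.
II: derived state '+' in Lithyx and Neoax only — synapomorphy for {Lithyx, Neoax}.
All ingroup taxa share the derived state '+' for III; it defines the ingroup but does not resolve relationships within it.
IV: derived state '+' in Bryoinus and Haliana only — synapomorphy for {Bryoinus, Haliana}.
V: derived state '+' in Neoax only — an autapomorphy, so it tells us nothing about relationships among taxa.
VI (derived state '+') is shared by Aelina, Lithyx, and Neoax — a synapomorphy uniting that clade.
Most parsimonious ingroup topology: (((Haliana,Bryoinus),(Aelina,(Neoax,Lithyx))),Sclerops).
The clade {Lithyx, Neoax} is supported by II: its derived state '+' occurs in exactly those taxa and in no other taxon (including the outgroup).

II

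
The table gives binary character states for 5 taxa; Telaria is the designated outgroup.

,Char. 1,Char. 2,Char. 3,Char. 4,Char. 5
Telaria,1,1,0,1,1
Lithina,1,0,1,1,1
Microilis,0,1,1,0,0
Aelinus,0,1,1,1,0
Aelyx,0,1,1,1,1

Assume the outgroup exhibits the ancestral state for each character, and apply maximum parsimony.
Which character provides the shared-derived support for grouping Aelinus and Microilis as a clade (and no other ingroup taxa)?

Char. 5

Character polarity is set by the outgroup: the derived state is whichever differs from the outgroup's state, so for Char. 1, Char. 2, Char. 4, Char. 5 the derived state is '0', and for the remaining characters it is '1'.
Char. 1 (derived state '0') is shared by Aelinus, Aelyx, and Microilis — a synapomorphy uniting that clade.
Char. 2 (derived state '0') is unique to Lithina (autapomorphy; uninformative for grouping).
Char. 3 (derived state '1') is shared by all ingroup taxa — unites the whole ingroup.
Char. 4 (derived state '0') is unique to Microilis (autapomorphy; uninformative for grouping).
Only Aelinus and Microilis show the derived state '0' for Char. 5, supporting them as a clade.
Most parsimonious ingroup topology: (Lithina,((Microilis,Aelinus),Aelyx)).
The clade {Aelinus, Microilis} is supported by Char. 5: its derived state '0' occurs in exactly those taxa and in no other taxon (including the outgroup).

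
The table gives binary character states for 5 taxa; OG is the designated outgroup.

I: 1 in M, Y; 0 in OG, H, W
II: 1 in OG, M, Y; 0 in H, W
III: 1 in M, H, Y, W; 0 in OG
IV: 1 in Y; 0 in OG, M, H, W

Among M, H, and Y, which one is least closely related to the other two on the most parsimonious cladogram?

Character polarity is set by the outgroup: the derived state is whichever differs from the outgroup's state, so for II the derived state is '0', and for the remaining characters it is '1'.
I (derived state '1') is shared by M and Y — a synapomorphy uniting that clade.
Only H and W show the derived state '0' for II, supporting them as a clade.
All ingroup taxa share the derived state '1' for III; it defines the ingroup but does not resolve relationships within it.
IV: derived state '1' in Y only — an autapomorphy, so it tells us nothing about relationships among taxa.
Most parsimonious ingroup topology: ((M,Y),(H,W)).
M and Y share a more recent common ancestor with each other than either does with H, so H is the least closely related of the three.

H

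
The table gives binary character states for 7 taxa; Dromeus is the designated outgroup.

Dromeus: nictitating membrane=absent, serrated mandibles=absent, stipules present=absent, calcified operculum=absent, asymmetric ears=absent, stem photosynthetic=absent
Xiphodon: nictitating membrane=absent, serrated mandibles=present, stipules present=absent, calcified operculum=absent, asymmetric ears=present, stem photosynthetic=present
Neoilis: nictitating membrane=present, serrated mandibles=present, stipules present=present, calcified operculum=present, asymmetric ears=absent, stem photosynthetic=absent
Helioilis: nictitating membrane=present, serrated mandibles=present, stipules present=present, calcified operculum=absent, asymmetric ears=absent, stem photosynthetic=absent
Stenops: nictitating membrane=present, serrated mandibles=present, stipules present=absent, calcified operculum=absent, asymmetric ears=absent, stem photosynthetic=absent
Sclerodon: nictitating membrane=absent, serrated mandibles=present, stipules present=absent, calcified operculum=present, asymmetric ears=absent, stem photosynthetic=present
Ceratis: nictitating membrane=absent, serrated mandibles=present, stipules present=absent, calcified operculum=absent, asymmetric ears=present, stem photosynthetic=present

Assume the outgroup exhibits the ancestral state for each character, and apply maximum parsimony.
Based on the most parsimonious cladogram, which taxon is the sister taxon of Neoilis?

Helioilis

The outgroup has state 'absent' for every character, so 'present' is the derived state throughout.
Only Helioilis, Neoilis, and Stenops show the derived state 'present' for nictitating membrane, supporting them as a clade.
serrated mandibles (derived state 'present') is shared by all ingroup taxa — unites the whole ingroup.
Only Helioilis and Neoilis show the derived state 'present' for stipules present, supporting them as a clade.
calcified operculum (state 'present') occurs in Neoilis and Sclerodon but conflicts with the nesting implied by the other characters — most parsimoniously interpreted as homoplasy.
asymmetric ears (derived state 'present') is shared by Ceratis and Xiphodon — a synapomorphy uniting that clade.
stem photosynthetic: derived state 'present' in Ceratis, Sclerodon, and Xiphodon only — synapomorphy for {Ceratis, Sclerodon, Xiphodon}.
Most parsimonious ingroup topology: (((Xiphodon,Ceratis),Sclerodon),((Neoilis,Helioilis),Stenops)).
Neoilis and Helioilis form a cherry on this tree, so they are sister taxa.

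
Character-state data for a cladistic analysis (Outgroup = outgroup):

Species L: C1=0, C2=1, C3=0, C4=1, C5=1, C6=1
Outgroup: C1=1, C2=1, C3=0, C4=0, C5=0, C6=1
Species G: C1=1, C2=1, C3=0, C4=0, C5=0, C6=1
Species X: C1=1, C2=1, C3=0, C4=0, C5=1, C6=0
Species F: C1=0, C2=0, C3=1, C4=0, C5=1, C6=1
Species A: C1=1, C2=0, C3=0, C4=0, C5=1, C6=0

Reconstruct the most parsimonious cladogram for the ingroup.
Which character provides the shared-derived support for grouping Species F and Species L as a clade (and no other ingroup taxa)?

Character polarity is set by the outgroup: the derived state is whichever differs from the outgroup's state, so for C1, C2, C6 the derived state is '0', and for the remaining characters it is '1'.
Only Species F and Species L show the derived state '0' for C1, supporting them as a clade.
C2 (state '0') occurs in Species A and Species F but conflicts with the nesting implied by the other characters — most parsimoniously interpreted as homoplasy.
C3: derived state '1' in Species F only — an autapomorphy, so it tells us nothing about relationships among taxa.
C4 (derived state '1') is unique to Species L (autapomorphy; uninformative for grouping).
C5: derived state '1' in Species A, Species F, Species L, and Species X only — synapomorphy for {Species A, Species F, Species L, Species X}.
C6 (derived state '0') is shared by Species A and Species X — a synapomorphy uniting that clade.
Most parsimonious ingroup topology: (((Species X,Species A),(Species L,Species F)),Species G).
The clade {Species F, Species L} is supported by C1: its derived state '0' occurs in exactly those taxa and in no other taxon (including the outgroup).

C1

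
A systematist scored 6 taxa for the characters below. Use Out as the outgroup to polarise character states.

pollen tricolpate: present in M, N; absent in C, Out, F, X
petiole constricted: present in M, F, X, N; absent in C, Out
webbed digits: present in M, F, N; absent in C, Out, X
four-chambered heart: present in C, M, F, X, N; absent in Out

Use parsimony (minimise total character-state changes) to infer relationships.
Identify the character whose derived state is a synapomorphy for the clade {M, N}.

The outgroup has state 'absent' for every character, so 'present' is the derived state throughout.
pollen tricolpate: derived state 'present' in M and N only — synapomorphy for {M, N}.
petiole constricted: derived state 'present' in F, M, N, and X only — synapomorphy for {F, M, N, X}.
webbed digits (derived state 'present') is shared by F, M, and N — a synapomorphy uniting that clade.
All ingroup taxa share the derived state 'present' for four-chambered heart; it defines the ingroup but does not resolve relationships within it.
Most parsimonious ingroup topology: (C,((F,(M,N)),X)).
The clade {M, N} is supported by pollen tricolpate: its derived state 'present' occurs in exactly those taxa and in no other taxon (including the outgroup).

pollen tricolpate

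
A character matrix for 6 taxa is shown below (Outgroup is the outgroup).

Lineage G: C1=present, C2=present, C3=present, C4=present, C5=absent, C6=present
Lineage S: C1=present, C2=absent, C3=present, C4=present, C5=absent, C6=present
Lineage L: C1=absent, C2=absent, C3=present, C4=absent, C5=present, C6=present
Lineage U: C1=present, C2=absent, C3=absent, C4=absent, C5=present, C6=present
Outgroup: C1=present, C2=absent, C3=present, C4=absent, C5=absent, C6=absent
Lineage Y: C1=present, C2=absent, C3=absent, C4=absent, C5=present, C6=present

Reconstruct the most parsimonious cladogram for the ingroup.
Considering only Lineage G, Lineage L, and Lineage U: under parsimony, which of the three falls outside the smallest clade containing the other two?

Character polarity is set by the outgroup: the derived state is whichever differs from the outgroup's state, so for C1, C3 the derived state is 'absent', and for the remaining characters it is 'present'.
C1 (derived state 'absent') is unique to Lineage L (autapomorphy; uninformative for grouping).
C2 (derived state 'present') is unique to Lineage G (autapomorphy; uninformative for grouping).
C3: derived state 'absent' in Lineage U and Lineage Y only — synapomorphy for {Lineage U, Lineage Y}.
Only Lineage G and Lineage S show the derived state 'present' for C4, supporting them as a clade.
C5 (derived state 'present') is shared by Lineage L, Lineage U, and Lineage Y — a synapomorphy uniting that clade.
All ingroup taxa share the derived state 'present' for C6; it defines the ingroup but does not resolve relationships within it.
Most parsimonious ingroup topology: ((Lineage G,Lineage S),((Lineage U,Lineage Y),Lineage L)).
Lineage U and Lineage L share a more recent common ancestor with each other than either does with Lineage G, so Lineage G is the least closely related of the three.

Lineage G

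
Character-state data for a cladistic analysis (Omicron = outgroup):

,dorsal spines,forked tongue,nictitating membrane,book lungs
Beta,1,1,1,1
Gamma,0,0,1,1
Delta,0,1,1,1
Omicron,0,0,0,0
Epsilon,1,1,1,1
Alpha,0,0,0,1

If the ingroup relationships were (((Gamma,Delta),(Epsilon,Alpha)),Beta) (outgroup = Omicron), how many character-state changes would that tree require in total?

Map each character onto (((Gamma,Delta),(Epsilon,Alpha)),Beta) (rooted by Omicron) and count the minimum state changes it requires (Fitch parsimony):
dorsal spines: 2; forked tongue: 3; nictitating membrane: 2; book lungs: 1.
Total tree length = 8.

8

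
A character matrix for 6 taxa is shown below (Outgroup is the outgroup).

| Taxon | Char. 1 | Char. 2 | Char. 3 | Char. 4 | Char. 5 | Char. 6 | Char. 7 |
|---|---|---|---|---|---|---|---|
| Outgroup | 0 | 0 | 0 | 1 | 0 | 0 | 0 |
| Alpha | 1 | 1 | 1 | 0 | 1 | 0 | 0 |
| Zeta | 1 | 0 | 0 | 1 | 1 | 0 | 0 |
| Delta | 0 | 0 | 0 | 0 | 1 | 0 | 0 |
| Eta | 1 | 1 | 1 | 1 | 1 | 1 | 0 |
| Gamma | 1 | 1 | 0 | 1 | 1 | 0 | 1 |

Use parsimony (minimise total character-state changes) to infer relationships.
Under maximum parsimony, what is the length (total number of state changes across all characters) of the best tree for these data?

Character polarity is set by the outgroup: the derived state is whichever differs from the outgroup's state, so for Char. 4 the derived state is '0', and for the remaining characters it is '1'.
Char. 1: derived state '1' in Alpha, Eta, Gamma, and Zeta only — synapomorphy for {Alpha, Eta, Gamma, Zeta}.
Only Alpha, Eta, and Gamma show the derived state '1' for Char. 2, supporting them as a clade.
Char. 3 (derived state '1') is shared by Alpha and Eta — a synapomorphy uniting that clade.
Char. 4 groups Alpha and Delta, which is incompatible with the clades supported by the remaining characters; treating it as convergent (homoplasy) costs fewer steps than any alternative tree.
Char. 5 (derived state '1') is shared by all ingroup taxa — unites the whole ingroup.
Char. 6: derived state '1' in Eta only — an autapomorphy, so it tells us nothing about relationships among taxa.
Char. 7: derived state '1' in Gamma only — an autapomorphy, so it tells us nothing about relationships among taxa.
Most parsimonious ingroup topology: ((((Alpha,Eta),Gamma),Zeta),Delta).
Changes per character on this tree: Char. 1: 1; Char. 2: 1; Char. 3: 1; Char. 4: 2; Char. 5: 1; Char. 6: 1; Char. 7: 1.
Total = 8.

8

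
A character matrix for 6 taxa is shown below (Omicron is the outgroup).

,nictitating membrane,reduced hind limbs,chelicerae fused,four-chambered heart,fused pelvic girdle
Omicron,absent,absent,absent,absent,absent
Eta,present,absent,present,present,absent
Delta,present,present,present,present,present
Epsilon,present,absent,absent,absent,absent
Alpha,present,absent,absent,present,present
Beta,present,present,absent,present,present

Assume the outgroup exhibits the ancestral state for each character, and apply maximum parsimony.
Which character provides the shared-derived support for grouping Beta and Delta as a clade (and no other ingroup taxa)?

The outgroup has state 'absent' for every character, so 'present' is the derived state throughout.
All ingroup taxa share the derived state 'present' for nictitating membrane; it defines the ingroup but does not resolve relationships within it.
Only Beta and Delta show the derived state 'present' for reduced hind limbs, supporting them as a clade.
chelicerae fused (state 'present') occurs in Delta and Eta but conflicts with the nesting implied by the other characters — most parsimoniously interpreted as homoplasy.
four-chambered heart (derived state 'present') is shared by Alpha, Beta, Delta, and Eta — a synapomorphy uniting that clade.
fused pelvic girdle: derived state 'present' in Alpha, Beta, and Delta only — synapomorphy for {Alpha, Beta, Delta}.
Most parsimonious ingroup topology: ((Eta,((Delta,Beta),Alpha)),Epsilon).
The clade {Beta, Delta} is supported by reduced hind limbs: its derived state 'present' occurs in exactly those taxa and in no other taxon (including the outgroup).

reduced hind limbs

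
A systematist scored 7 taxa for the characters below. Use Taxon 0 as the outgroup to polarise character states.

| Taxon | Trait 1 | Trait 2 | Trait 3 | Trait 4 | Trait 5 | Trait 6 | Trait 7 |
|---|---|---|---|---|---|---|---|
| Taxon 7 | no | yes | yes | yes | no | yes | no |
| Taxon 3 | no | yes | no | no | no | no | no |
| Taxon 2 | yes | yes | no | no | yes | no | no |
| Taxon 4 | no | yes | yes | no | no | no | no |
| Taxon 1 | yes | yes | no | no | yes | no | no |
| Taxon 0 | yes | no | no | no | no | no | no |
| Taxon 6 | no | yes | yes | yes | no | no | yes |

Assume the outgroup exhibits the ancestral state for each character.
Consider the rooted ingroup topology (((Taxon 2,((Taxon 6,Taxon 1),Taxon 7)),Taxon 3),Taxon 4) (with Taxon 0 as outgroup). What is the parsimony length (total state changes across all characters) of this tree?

13

Map each character onto (((Taxon 2,((Taxon 6,Taxon 1),Taxon 7)),Taxon 3),Taxon 4) (rooted by Taxon 0) and count the minimum state changes it requires (Fitch parsimony):
Trait 1: 3; Trait 2: 1; Trait 3: 3; Trait 4: 2; Trait 5: 2; Trait 6: 1; Trait 7: 1.
Total tree length = 13.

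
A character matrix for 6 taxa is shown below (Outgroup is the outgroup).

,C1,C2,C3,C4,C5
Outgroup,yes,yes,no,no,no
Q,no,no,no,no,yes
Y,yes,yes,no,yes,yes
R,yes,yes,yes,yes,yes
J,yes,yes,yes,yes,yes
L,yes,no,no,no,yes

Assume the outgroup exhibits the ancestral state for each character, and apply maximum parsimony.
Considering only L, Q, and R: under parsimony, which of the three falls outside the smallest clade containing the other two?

Character polarity is set by the outgroup: the derived state is whichever differs from the outgroup's state, so for C1, C2 the derived state is 'no', and for the remaining characters it is 'yes'.
C1 (derived state 'no') is unique to Q (autapomorphy; uninformative for grouping).
C2 (derived state 'no') is shared by L and Q — a synapomorphy uniting that clade.
C3 (derived state 'yes') is shared by J and R — a synapomorphy uniting that clade.
Only J, R, and Y show the derived state 'yes' for C4, supporting them as a clade.
C5 (derived state 'yes') is shared by all ingroup taxa — unites the whole ingroup.
Most parsimonious ingroup topology: ((Q,L),(Y,(R,J))).
L and Q share a more recent common ancestor with each other than either does with R, so R is the least closely related of the three.

R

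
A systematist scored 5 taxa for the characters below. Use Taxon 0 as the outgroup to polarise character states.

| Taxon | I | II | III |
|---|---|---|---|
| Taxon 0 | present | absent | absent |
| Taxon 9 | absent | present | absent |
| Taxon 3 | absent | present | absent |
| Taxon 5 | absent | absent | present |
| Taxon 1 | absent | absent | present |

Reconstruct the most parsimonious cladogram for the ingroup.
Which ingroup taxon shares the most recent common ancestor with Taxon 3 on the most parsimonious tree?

Character polarity is set by the outgroup: the derived state is whichever differs from the outgroup's state, so for I the derived state is 'absent', and for the remaining characters it is 'present'.
All ingroup taxa share the derived state 'absent' for I; it defines the ingroup but does not resolve relationships within it.
Only Taxon 3 and Taxon 9 show the derived state 'present' for II, supporting them as a clade.
III: derived state 'present' in Taxon 1 and Taxon 5 only — synapomorphy for {Taxon 1, Taxon 5}.
Most parsimonious ingroup topology: ((Taxon 9,Taxon 3),(Taxon 5,Taxon 1)).
Taxon 3 and Taxon 9 form a cherry on this tree, so they are sister taxa.

Taxon 9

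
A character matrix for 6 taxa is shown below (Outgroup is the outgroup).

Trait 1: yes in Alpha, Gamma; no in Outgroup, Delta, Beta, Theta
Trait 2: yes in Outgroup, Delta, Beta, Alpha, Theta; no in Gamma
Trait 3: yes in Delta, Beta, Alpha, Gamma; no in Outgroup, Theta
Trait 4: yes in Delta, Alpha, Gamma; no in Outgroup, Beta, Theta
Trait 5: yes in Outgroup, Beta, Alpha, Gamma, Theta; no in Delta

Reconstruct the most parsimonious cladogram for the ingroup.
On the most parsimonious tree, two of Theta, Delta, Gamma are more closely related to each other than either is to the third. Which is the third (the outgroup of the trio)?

Theta

Character polarity is set by the outgroup: the derived state is whichever differs from the outgroup's state, so for Trait 2, Trait 5 the derived state is 'no', and for the remaining characters it is 'yes'.
Trait 1 (derived state 'yes') is shared by Alpha and Gamma — a synapomorphy uniting that clade.
Trait 2 (derived state 'no') is unique to Gamma (autapomorphy; uninformative for grouping).
Trait 3: derived state 'yes' in Alpha, Beta, Delta, and Gamma only — synapomorphy for {Alpha, Beta, Delta, Gamma}.
Trait 4: derived state 'yes' in Alpha, Delta, and Gamma only — synapomorphy for {Alpha, Delta, Gamma}.
Trait 5 (derived state 'no') is unique to Delta (autapomorphy; uninformative for grouping).
Most parsimonious ingroup topology: (((Delta,(Alpha,Gamma)),Beta),Theta).
Delta and Gamma share a more recent common ancestor with each other than either does with Theta, so Theta is the least closely related of the three.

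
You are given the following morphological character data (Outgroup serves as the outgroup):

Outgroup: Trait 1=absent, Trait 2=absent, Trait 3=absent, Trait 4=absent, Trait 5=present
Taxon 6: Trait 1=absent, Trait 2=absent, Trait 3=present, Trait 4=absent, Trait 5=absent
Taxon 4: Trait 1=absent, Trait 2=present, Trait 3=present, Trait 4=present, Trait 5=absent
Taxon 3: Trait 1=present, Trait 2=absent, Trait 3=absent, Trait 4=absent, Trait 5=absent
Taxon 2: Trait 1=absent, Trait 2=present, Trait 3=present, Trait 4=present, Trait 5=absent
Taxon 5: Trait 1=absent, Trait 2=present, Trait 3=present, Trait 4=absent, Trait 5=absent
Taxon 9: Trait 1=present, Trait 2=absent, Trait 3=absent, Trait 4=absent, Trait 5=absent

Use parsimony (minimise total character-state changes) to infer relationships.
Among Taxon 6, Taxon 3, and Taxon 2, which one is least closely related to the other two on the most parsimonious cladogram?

Taxon 3

Character polarity is set by the outgroup: the derived state is whichever differs from the outgroup's state, so for Trait 5 the derived state is 'absent', and for the remaining characters it is 'present'.
Only Taxon 3 and Taxon 9 show the derived state 'present' for Trait 1, supporting them as a clade.
Trait 2: derived state 'present' in Taxon 2, Taxon 4, and Taxon 5 only — synapomorphy for {Taxon 2, Taxon 4, Taxon 5}.
Trait 3: derived state 'present' in Taxon 2, Taxon 4, Taxon 5, and Taxon 6 only — synapomorphy for {Taxon 2, Taxon 4, Taxon 5, Taxon 6}.
Only Taxon 2 and Taxon 4 show the derived state 'present' for Trait 4, supporting them as a clade.
All ingroup taxa share the derived state 'absent' for Trait 5; it defines the ingroup but does not resolve relationships within it.
Most parsimonious ingroup topology: ((Taxon 6,((Taxon 4,Taxon 2),Taxon 5)),(Taxon 3,Taxon 9)).
Taxon 2 and Taxon 6 share a more recent common ancestor with each other than either does with Taxon 3, so Taxon 3 is the least closely related of the three.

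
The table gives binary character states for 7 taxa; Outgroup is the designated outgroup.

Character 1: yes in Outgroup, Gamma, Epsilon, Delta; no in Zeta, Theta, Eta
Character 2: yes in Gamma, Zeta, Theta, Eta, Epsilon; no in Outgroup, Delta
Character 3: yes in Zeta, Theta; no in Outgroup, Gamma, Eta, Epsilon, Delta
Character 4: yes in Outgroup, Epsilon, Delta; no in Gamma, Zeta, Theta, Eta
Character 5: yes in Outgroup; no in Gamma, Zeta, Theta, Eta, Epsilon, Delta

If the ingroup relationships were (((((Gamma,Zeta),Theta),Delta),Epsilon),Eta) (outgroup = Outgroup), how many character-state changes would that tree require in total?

Map each character onto (((((Gamma,Zeta),Theta),Delta),Epsilon),Eta) (rooted by Outgroup) and count the minimum state changes it requires (Fitch parsimony):
Character 1: 3; Character 2: 2; Character 3: 2; Character 4: 2; Character 5: 1.
Total tree length = 10.

10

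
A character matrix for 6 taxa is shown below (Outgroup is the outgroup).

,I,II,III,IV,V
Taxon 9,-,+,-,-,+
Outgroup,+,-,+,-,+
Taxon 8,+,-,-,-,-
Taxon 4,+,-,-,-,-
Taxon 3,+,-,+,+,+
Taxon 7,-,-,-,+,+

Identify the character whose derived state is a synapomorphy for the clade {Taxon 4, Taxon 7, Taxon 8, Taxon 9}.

Character polarity is set by the outgroup: the derived state is whichever differs from the outgroup's state, so for I, III, V the derived state is '-', and for the remaining characters it is '+'.
I: derived state '-' in Taxon 7 and Taxon 9 only — synapomorphy for {Taxon 7, Taxon 9}.
II (derived state '+') is unique to Taxon 9 (autapomorphy; uninformative for grouping).
Only Taxon 4, Taxon 7, Taxon 8, and Taxon 9 show the derived state '-' for III, supporting them as a clade.
IV (state '+') occurs in Taxon 3 and Taxon 7 but conflicts with the nesting implied by the other characters — most parsimoniously interpreted as homoplasy.
Only Taxon 4 and Taxon 8 show the derived state '-' for V, supporting them as a clade.
Most parsimonious ingroup topology: (((Taxon 4,Taxon 8),(Taxon 9,Taxon 7)),Taxon 3).
The clade {Taxon 4, Taxon 7, Taxon 8, Taxon 9} is supported by III: its derived state '-' occurs in exactly those taxa and in no other taxon (including the outgroup).

III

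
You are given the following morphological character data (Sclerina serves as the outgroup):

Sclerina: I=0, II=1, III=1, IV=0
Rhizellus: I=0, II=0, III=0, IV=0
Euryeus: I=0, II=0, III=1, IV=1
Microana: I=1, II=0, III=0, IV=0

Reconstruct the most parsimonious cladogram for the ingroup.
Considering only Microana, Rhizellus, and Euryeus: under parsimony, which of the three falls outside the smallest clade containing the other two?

Euryeus

Character polarity is set by the outgroup: the derived state is whichever differs from the outgroup's state, so for II, III the derived state is '0', and for the remaining characters it is '1'.
I (derived state '1') is unique to Microana (autapomorphy; uninformative for grouping).
All ingroup taxa share the derived state '0' for II; it defines the ingroup but does not resolve relationships within it.
III: derived state '0' in Microana and Rhizellus only — synapomorphy for {Microana, Rhizellus}.
IV (derived state '1') is unique to Euryeus (autapomorphy; uninformative for grouping).
Most parsimonious ingroup topology: ((Rhizellus,Microana),Euryeus).
Microana and Rhizellus share a more recent common ancestor with each other than either does with Euryeus, so Euryeus is the least closely related of the three.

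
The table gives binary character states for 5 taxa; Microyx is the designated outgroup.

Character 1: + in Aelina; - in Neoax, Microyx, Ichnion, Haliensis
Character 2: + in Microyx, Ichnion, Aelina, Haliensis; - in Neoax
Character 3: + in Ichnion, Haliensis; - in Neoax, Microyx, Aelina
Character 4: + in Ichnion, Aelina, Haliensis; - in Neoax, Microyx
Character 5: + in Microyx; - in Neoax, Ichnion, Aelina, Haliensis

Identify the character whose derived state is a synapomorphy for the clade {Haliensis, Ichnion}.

Character polarity is set by the outgroup: the derived state is whichever differs from the outgroup's state, so for Character 2, Character 5 the derived state is '-', and for the remaining characters it is '+'.
Character 1: derived state '+' in Aelina only — an autapomorphy, so it tells us nothing about relationships among taxa.
Character 2 (derived state '-') is unique to Neoax (autapomorphy; uninformative for grouping).
Character 3 (derived state '+') is shared by Haliensis and Ichnion — a synapomorphy uniting that clade.
Character 4: derived state '+' in Aelina, Haliensis, and Ichnion only — synapomorphy for {Aelina, Haliensis, Ichnion}.
All ingroup taxa share the derived state '-' for Character 5; it defines the ingroup but does not resolve relationships within it.
Most parsimonious ingroup topology: (((Haliensis,Ichnion),Aelina),Neoax).
The clade {Haliensis, Ichnion} is supported by Character 3: its derived state '+' occurs in exactly those taxa and in no other taxon (including the outgroup).

Character 3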